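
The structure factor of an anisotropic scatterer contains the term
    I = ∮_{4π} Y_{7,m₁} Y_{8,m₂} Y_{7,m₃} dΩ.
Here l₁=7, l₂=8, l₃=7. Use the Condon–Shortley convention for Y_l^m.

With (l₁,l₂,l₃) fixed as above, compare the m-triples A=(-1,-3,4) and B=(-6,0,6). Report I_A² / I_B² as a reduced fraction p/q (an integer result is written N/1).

Same 7,8,7: normalisation and zero-m 3j drop out of the ratio.
A: Δ: 8! 6! 8! / 23! → 1/22086194130; sum: t=2:+1/746496000 t=3:−1/124416000 t=4:+1/139345920 t=5:−1/1045094400 = -1/2090188800; 3j²(7 8 7; -1 -3 4) = Δ·Π!·Σ² = 100/289731  (sign +1)
B: Δ: 8! 6! 8! / 23! → 1/22086194130; sum: t=7:−1/18289152000 t=8:+1/195084288000 = -29/585252864000; 3j²(7 8 7; -6 0 6) = Δ·Π!·Σ² = 10933/1560090  (sign +1)
I_A²/I_B² = (100/289731)/(10933/1560090) = 7000/142129

7000/142129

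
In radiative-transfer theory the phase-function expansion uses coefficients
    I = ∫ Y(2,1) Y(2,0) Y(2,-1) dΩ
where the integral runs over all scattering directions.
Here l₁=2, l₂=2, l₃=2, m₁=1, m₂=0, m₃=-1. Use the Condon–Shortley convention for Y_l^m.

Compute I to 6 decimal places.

m-sum 0 ✓  L=6 even ✓  0≤2≤4 ✓
Π(2lᵢ+1) = 5×5×5 = 125
triangle coeff Δ(2,2,2) = 1/630
Σ_t [0,2]: t=0:+1/8 t=1:−1/1 t=2:+1/8 = -3/4
(3j)²=2/35 [(2 2 2; 0 0 0)], sign=-1
Σ_t [0,1]: t=0:+1/4 t=1:−1/2 = -1/4
(3j)²=1/70 [(2 2 2; 1 0 -1)], sign=+1
⇒ 4πI² = 5/49
I = (-1)√(5/49/(4π)) = -0.09011188

-0.090112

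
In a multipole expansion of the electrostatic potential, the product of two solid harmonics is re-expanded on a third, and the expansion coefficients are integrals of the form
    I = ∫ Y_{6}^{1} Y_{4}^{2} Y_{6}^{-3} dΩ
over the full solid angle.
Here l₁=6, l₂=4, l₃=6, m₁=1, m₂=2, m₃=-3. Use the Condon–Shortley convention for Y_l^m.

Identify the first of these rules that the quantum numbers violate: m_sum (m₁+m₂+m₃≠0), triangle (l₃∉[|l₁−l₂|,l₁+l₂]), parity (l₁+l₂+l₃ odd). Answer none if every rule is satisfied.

none

Σmᵢ = 0  ✓
l₃∈[|l₁−l₂|,l₁+l₂]=[2,10], have l₃=6  ✓
Σlᵢ = 16 ⇒ even  ✓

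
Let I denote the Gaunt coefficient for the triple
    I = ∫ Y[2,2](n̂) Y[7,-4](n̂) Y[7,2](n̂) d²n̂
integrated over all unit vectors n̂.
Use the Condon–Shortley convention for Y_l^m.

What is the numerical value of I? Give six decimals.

-0.163963

m-sum 0 ✓  L=16 even ✓  5≤7≤9 ✓
Π(2lᵢ+1) = 5×15×15 = 1125
triangle coeff Δ(2,7,7) = 1/185640
Σ_t [0,2]: t=0:+1/2419200 t=1:−1/518400 t=2:+1/2419200 = -1/907200
(3j)²=56/3315 [(2 7 7; 0 0 0)], sign=+1
Σ_t [0,0]: t=0:+1/8709120 = 1/8709120
(3j)²=55/3094 [(2 7 7; 2 -4 2)], sign=-1
⇒ 4πI² = 16500/48841
I = (-1)√(16500/48841/(4π)) = -0.16396259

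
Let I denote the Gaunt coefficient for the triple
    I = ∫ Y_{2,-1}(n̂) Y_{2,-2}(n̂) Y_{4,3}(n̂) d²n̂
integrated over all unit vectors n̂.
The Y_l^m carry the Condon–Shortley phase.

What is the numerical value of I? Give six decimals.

-0.238414

Checks pass: Σm=0; 8 even; l₃=4∈[0,4].
(2·2+1)(2·2+1)(2·4+1) = 225
Δ: 0! 4! 4! / 9! → 1/630
sum: t=0:+1/16 = 1/16
3j²(2 2 4; 0 0 0) = Δ·Π!·Σ² = 2/35  (sign +1)
sum: t=0:+1/144 = 1/144
3j²(2 2 4; -1 -2 3) = Δ·Π!·Σ² = 1/18  (sign -1)
combine: 4πI² = 225·2/35·1/18 = 5/7
take √, sign -1: I = -0.23841361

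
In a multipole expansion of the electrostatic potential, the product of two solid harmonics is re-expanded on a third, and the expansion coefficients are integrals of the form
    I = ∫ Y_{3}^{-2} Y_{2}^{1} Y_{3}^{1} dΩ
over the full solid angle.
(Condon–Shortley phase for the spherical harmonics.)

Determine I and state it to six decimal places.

m-sum 0 ✓  L=8 even ✓  1≤3≤5 ✓
Π(2lᵢ+1) = 7×5×7 = 245
triangle coeff Δ(3,2,3) = 1/3780
Σ_t [0,2]: t=0:+1/24 t=1:−1/4 t=2:+1/24 = -1/6
(3j)²=4/105 [(3 2 3; 0 0 0)], sign=+1
Σ_t [1,2]: t=1:−1/48 t=2:+1/12 = 1/16
(3j)²=1/28 [(3 2 3; -2 1 1)], sign=+1
⇒ 4πI² = 1/3
I = (+1)√(1/3/(4π)) = 0.16286750

0.162868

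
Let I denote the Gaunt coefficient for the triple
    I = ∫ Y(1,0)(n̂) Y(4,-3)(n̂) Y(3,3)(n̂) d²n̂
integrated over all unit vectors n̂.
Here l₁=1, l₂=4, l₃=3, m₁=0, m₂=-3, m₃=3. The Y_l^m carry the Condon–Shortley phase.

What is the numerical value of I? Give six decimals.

Checks pass: Σm=0; 8 even; l₃=3∈[3,5].
(2·1+1)(2·4+1)(2·3+1) = 189
Δ: 2! 0! 6! / 9! → 1/252
sum: t=1:−1/36 = -1/36
3j²(1 4 3; 0 0 0) = Δ·Π!·Σ² = 4/63  (sign +1)
sum: t=1:−1/720 = -1/720
3j²(1 4 3; 0 -3 3) = Δ·Π!·Σ² = 1/36  (sign -1)
combine: 4πI² = 189·4/63·1/36 = 1/3
take √, sign -1: I = -0.16286750

-0.162868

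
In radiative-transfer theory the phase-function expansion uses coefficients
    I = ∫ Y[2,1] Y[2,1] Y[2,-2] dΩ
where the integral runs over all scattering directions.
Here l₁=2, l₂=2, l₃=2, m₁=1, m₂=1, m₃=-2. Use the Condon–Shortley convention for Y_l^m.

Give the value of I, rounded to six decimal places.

0.220728

Checks pass: Σm=0; 6 even; l₃=2∈[0,4].
(2·2+1)(2·2+1)(2·2+1) = 125
Δ: 2! 2! 2! / 7! → 1/630
sum: t=0:+1/8 t=1:−1/1 t=2:+1/8 = -3/4
3j²(2 2 2; 0 0 0) = Δ·Π!·Σ² = 2/35  (sign -1)
sum: t=1:−1/4 = -1/4
3j²(2 2 2; 1 1 -2) = Δ·Π!·Σ² = 3/35  (sign -1)
combine: 4πI² = 125·2/35·3/35 = 30/49
take √, sign +1: I = 0.22072812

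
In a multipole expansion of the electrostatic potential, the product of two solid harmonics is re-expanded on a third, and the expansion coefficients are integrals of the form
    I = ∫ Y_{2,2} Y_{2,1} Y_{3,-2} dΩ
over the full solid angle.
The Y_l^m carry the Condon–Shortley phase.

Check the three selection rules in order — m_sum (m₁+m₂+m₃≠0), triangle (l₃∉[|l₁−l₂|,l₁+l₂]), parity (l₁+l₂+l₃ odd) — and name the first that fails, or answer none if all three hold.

m_sum

m₁+m₂+m₃ = 2 + 1 − 2 = 1  ✗
triangle: |2−2|=0 ≤ l₃=3 ≤ 2+2=4
parity: l₁+l₂+l₃ = 7 is odd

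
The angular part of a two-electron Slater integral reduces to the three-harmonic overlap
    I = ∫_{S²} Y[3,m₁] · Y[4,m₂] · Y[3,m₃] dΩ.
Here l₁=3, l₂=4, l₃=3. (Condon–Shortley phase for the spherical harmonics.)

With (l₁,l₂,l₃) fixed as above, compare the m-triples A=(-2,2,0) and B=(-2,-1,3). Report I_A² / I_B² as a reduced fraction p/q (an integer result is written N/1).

1/10

Same 3,4,3: normalisation and zero-m 3j drop out of the ratio.
A: Δ: 4! 2! 4! / 11! → 1/34650; sum: t=3:−1/72 t=4:+1/96 = -1/288; 3j²(3 4 3; -2 2 0) = Δ·Π!·Σ² = 1/462  (sign +1)
B: Δ: 4! 2! 4! / 11! → 1/34650; sum: t=3:−1/288 = -1/288; 3j²(3 4 3; -2 -1 3) = Δ·Π!·Σ² = 5/231  (sign -1)
I_A²/I_B² = (1/462)/(5/231) = 1/10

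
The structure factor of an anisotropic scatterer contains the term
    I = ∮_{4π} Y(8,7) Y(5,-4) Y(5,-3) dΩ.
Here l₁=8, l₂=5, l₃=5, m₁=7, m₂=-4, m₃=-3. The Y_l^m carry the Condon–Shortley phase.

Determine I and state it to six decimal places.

-0.103694

m-sum 0 ✓  L=18 even ✓  3≤5≤13 ✓
Π(2lᵢ+1) = 17×11×11 = 2057
triangle coeff Δ(8,5,5) = 1/37413090
Σ_t [3,5]: t=3:−1/1036800 t=4:+1/331776 t=5:−1/1036800 = 1/921600
(3j)²=490/46189 [(8 5 5; 0 0 0)], sign=-1
Σ_t [0,1]: t=0:+1/203212800 t=1:−1/406425600 = 1/406425600
(3j)²=2/323 [(8 5 5; 7 -4 -3)], sign=+1
⇒ 4πI² = 10780/79781
I = (-1)√(10780/79781/(4π)) = -0.10369426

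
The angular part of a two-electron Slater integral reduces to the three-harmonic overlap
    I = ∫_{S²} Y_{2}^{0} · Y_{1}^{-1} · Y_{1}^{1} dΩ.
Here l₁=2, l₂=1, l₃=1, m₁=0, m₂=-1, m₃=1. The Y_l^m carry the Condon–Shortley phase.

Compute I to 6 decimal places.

0.126157

Checks pass: Σm=0; 4 even; l₃=1∈[1,3].
(2·2+1)(2·1+1)(2·1+1) = 45
Δ: 2! 2! 0! / 5! → 1/30
sum: t=1:−1/1 = -1/1
3j²(2 1 1; 0 0 0) = Δ·Π!·Σ² = 2/15  (sign +1)
sum: t=0:+1/4 = 1/4
3j²(2 1 1; 0 -1 1) = Δ·Π!·Σ² = 1/30  (sign +1)
combine: 4πI² = 45·2/15·1/30 = 1/5
take √, sign +1: I = 0.12615663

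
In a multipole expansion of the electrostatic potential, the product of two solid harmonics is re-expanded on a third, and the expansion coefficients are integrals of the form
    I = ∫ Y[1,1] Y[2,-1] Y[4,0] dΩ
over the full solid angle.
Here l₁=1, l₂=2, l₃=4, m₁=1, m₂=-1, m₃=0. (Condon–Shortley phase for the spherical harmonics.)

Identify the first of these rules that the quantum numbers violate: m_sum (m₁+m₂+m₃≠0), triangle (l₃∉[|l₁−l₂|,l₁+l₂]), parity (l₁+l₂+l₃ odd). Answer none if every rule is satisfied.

azimuthal sum: 1 − 1 + 0 = 0  ✓
1 ≤ 4 ≤ 3 (triangle on l)  ✗
L = 1 + 2 + 4 = 7 (odd)

triangle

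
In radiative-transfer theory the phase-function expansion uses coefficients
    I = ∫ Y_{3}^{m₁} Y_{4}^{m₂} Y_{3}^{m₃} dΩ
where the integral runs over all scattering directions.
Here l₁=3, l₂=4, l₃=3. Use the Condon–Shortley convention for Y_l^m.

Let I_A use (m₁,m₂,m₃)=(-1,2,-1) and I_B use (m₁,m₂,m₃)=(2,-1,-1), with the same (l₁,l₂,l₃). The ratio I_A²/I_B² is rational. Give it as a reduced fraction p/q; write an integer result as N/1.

5/4

Shared (l₁,l₂,l₃)=(3,4,3): N and (l;000)² cancel in I_A²/I_B².
A: Δ = 4!·2!·4!/11! = 1/34650; Racah Σ t=2..4: t=2:+1/192 t=3:−1/36 t=4:+1/192 = -5/288; ⇒ 3j(3 4 3; -1 2 -1)² = 20/693, sgn -1
B: Δ = 4!·2!·4!/11! = 1/34650; Racah Σ t=0..1: t=0:+1/144 t=1:−1/48 = -1/72; ⇒ 3j(3 4 3; 2 -1 -1)² = 16/693, sgn -1
I_A²/I_B² = (20/693)/(16/693) = 5/4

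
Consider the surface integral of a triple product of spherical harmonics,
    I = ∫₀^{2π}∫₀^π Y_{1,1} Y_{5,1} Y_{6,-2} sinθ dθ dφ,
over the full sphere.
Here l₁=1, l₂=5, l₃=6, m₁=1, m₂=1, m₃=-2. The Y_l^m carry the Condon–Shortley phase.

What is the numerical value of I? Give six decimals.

Rules hold: Σm=0, L=12 even, 4≤6≤6.
N = 3·11·13 = 429
Δ = 0!·2!·10!/13! = 1/858
Racah Σ t=0..0: t=0:+1/14400 = 1/14400
⇒ 3j(1 5 6; 0 0 0)² = 6/143, sgn +1
Racah Σ t=0..0: t=0:+1/34560 = 1/34560
⇒ 3j(1 5 6; 1 1 -2)² = 14/429, sgn +1
4πI² = N·(3j₀)²·(3jₘ)² = 84/143
I = +1·√(0.587413/4π) = 0.21620548

0.216205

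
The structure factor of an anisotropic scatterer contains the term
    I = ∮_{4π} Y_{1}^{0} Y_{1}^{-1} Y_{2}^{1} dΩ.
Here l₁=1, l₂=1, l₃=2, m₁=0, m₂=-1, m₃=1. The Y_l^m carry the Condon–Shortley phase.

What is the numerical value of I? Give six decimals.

-0.218510

m-sum 0 ✓  L=4 even ✓  0≤2≤2 ✓
Π(2lᵢ+1) = 3×3×5 = 45
triangle coeff Δ(1,1,2) = 1/30
Σ_t [0,0]: t=0:+1/1 = 1/1
(3j)²=2/15 [(1 1 2; 0 0 0)], sign=+1
Σ_t [0,0]: t=0:+1/2 = 1/2
(3j)²=1/10 [(1 1 2; 0 -1 1)], sign=-1
⇒ 4πI² = 3/5
I = (-1)√(3/5/(4π)) = -0.21850969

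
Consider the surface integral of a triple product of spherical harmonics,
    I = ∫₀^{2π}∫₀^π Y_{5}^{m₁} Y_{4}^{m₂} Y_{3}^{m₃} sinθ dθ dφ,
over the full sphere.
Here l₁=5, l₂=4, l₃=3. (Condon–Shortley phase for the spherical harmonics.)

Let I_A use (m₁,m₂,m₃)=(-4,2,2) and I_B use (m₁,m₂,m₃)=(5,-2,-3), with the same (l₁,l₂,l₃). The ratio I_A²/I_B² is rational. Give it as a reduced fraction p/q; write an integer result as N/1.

16/15

l's match ⇒ only the (l;m) 3-j factors differ between A and B.
A: triangle coeff Δ(5,4,3) = 1/180180; Σ_t [5,6]: t=5:−1/2880 t=6:+1/8640 = -1/4320; (3j)²=8/429 [(5 4 3; -4 2 2)], sign=+1
B: triangle coeff Δ(5,4,3) = 1/180180; Σ_t [0,0]: t=0:+1/34560 = 1/34560; (3j)²=5/286 [(5 4 3; 5 -2 -3)], sign=+1
I_A²/I_B² = (8/429)/(5/286) = 16/15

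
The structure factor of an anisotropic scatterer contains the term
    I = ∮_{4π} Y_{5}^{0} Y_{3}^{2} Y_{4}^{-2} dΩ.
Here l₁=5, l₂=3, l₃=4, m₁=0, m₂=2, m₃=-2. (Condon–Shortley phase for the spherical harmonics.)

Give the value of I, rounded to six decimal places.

-0.171327

Checks pass: Σm=0; 12 even; l₃=4∈[2,8].
(2·5+1)(2·3+1)(2·4+1) = 693
Δ: 4! 6! 2! / 13! → 1/180180
sum: t=1:−1/576 t=2:+1/144 t=3:−1/576 = 1/288
3j²(5 3 4; 0 0 0) = Δ·Π!·Σ² = 20/1001  (sign +1)
sum: t=3:−1/576 t=4:+1/2880 = -1/720
3j²(5 3 4; 0 2 -2) = Δ·Π!·Σ² = 80/3003  (sign -1)
combine: 4πI² = 693·20/1001·80/3003 = 4800/13013
take √, sign -1: I = -0.17132746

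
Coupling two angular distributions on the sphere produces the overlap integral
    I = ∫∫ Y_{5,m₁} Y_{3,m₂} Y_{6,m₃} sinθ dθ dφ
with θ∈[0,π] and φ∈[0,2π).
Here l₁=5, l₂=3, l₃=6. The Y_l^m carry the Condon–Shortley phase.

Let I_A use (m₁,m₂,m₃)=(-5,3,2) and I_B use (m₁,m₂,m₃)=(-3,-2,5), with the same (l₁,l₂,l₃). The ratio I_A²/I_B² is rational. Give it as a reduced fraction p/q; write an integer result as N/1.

1/22

l's match ⇒ only the (l;m) 3-j factors differ between A and B.
A: triangle coeff Δ(5,3,6) = 1/675675; Σ_t [2,2]: t=2:+1/1935360 = 1/1935360; (3j)²=1/1001 [(5 3 6; -5 3 2)], sign=+1
B: triangle coeff Δ(5,3,6) = 1/675675; Σ_t [0,1]: t=0:+1/483840 t=1:−1/120960 = -1/161280; (3j)²=2/91 [(5 3 6; -3 -2 5)], sign=+1
I_A²/I_B² = (1/1001)/(2/91) = 1/22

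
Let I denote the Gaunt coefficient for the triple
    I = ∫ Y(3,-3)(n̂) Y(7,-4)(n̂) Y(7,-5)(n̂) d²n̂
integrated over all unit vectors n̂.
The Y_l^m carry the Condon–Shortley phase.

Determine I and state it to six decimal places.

0.000000

m-sum = -3 − 4 − 5 = -12 ≠ 0 ⇒ I = 0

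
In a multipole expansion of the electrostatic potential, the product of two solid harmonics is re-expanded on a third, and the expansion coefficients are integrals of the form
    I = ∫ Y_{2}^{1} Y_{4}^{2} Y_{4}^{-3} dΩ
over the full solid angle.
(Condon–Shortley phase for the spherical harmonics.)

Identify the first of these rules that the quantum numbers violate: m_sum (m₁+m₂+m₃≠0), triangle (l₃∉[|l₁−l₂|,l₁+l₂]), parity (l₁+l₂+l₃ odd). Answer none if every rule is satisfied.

none

Σmᵢ = 0  ✓
l₃∈[|l₁−l₂|,l₁+l₂]=[2,6], have l₃=4  ✓
Σlᵢ = 10 ⇒ even  ✓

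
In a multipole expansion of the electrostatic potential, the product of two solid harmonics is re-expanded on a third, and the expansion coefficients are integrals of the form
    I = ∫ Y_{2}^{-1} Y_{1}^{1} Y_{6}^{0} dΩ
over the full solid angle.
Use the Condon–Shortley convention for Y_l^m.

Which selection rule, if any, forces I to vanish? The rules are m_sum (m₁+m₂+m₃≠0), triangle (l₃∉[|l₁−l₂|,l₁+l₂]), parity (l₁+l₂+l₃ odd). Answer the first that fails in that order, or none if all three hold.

azimuthal sum: -1 + 1 + 0 = 0  ✓
1 ≤ 6 ≤ 3 (triangle on l)  ✗
L = 2 + 1 + 6 = 9 (odd)

triangle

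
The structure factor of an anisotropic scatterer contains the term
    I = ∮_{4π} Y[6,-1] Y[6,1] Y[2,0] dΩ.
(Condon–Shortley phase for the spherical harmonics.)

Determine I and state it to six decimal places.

-0.149094

m-sum 0 ✓  L=14 even ✓  0≤2≤12 ✓
Π(2lᵢ+1) = 13×13×5 = 845
triangle coeff Δ(6,6,2) = 1/90090
Σ_t [4,6]: t=4:+1/69120 t=5:−1/14400 t=6:+1/69120 = -7/172800
(3j)²=14/715 [(6 6 2; 0 0 0)], sign=-1
Σ_t [5,7]: t=5:−1/57600 t=6:+1/17280 t=7:−1/120960 = 13/403200
(3j)²=13/770 [(6 6 2; -1 1 0)], sign=+1
⇒ 4πI² = 169/605
I = (-1)√(169/605/(4π)) = -0.14909419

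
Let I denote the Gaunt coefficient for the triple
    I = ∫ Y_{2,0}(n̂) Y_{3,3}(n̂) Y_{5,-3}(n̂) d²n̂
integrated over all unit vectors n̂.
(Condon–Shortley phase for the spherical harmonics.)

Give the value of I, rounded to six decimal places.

Checks pass: Σm=0; 10 even; l₃=5∈[1,5].
(2·2+1)(2·3+1)(2·5+1) = 385
Δ: 0! 4! 6! / 11! → 1/2310
sum: t=0:+1/144 = 1/144
3j²(2 3 5; 0 0 0) = Δ·Π!·Σ² = 10/231  (sign -1)
sum: t=0:+1/2880 = 1/2880
3j²(2 3 5; 0 3 -3) = Δ·Π!·Σ² = 2/165  (sign +1)
combine: 4πI² = 385·10/231·2/165 = 20/99
take √, sign -1: I = -0.12679218

-0.126792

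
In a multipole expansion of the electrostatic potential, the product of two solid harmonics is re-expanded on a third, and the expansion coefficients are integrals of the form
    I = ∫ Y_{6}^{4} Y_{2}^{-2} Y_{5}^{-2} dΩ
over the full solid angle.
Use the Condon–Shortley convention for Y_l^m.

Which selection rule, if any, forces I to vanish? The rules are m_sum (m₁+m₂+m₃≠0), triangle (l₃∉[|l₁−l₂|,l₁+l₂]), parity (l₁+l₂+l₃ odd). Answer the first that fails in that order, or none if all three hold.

parity

m₁+m₂+m₃ = 4 − 2 − 2 = 0  ✓
triangle: |6−2|=4 ≤ l₃=5 ≤ 6+2=8  ✓
parity: l₁+l₂+l₃ = 13 is odd  ✗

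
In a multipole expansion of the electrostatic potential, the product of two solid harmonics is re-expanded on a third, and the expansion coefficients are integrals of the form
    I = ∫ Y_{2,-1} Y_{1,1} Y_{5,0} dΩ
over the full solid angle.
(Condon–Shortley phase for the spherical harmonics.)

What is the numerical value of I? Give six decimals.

|2−1|≤5≤2+1 violated ⇒ I = 0

0.000000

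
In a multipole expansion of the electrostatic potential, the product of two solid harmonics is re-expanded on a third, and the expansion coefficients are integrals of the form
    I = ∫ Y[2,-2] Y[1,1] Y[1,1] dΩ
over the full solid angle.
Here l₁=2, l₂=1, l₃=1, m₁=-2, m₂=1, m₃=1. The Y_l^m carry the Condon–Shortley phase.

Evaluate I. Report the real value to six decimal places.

0.309019

Rules hold: Σm=0, L=4 even, 1≤1≤3.
N = 5·3·3 = 45
Δ = 2!·2!·0!/5! = 1/30
Racah Σ t=1..1: t=1:−1/1 = -1/1
⇒ 3j(2 1 1; 0 0 0)² = 2/15, sgn +1
Racah Σ t=2..2: t=2:+1/4 = 1/4
⇒ 3j(2 1 1; -2 1 1)² = 1/5, sgn +1
4πI² = N·(3j₀)²·(3jₘ)² = 6/5
I = +1·√(1.2/4π) = 0.30901936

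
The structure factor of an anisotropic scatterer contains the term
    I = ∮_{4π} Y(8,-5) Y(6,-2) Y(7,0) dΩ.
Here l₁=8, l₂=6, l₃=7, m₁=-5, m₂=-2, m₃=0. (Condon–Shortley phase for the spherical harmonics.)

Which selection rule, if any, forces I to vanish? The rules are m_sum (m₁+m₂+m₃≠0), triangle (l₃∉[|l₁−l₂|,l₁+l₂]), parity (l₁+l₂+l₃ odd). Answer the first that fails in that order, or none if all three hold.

azimuthal sum: -5 − 2 + 0 = -7  ✗
2 ≤ 7 ≤ 14 (triangle on l)
L = 8 + 6 + 7 = 21 (odd)

m_sum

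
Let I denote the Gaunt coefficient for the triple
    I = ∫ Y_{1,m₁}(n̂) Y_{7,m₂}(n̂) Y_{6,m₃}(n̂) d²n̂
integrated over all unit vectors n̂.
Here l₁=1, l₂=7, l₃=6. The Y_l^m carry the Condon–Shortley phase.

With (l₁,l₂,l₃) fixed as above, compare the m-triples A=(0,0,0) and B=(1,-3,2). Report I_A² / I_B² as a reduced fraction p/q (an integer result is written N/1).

49/45

Shared (l₁,l₂,l₃)=(1,7,6): N and (l;000)² cancel in I_A²/I_B².
A: Δ = 2!·0!·12!/15! = 1/1365; Racah Σ t=1..1: t=1:−1/518400 = -1/518400; ⇒ 3j(1 7 6; 0 0 0)² = 7/195, sgn -1
B: Δ = 2!·0!·12!/15! = 1/1365; Racah Σ t=0..0: t=0:+1/1935360 = 1/1935360; ⇒ 3j(1 7 6; 1 -3 2)² = 3/91, sgn +1
I_A²/I_B² = (7/195)/(3/91) = 49/45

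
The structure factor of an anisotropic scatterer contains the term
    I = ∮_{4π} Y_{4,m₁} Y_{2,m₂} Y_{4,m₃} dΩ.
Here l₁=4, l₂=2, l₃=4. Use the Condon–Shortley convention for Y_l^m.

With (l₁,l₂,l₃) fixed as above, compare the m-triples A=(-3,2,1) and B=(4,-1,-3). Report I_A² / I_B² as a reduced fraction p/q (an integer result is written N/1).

l's match ⇒ only the (l;m) 3-j factors differ between A and B.
A: triangle coeff Δ(4,2,4) = 1/13860; Σ_t [2,2]: t=2:+1/480 = 1/480; (3j)²=3/110 [(4 2 4; -3 2 1)], sign=-1
B: triangle coeff Δ(4,2,4) = 1/13860; Σ_t [0,0]: t=0:+1/1440 = 1/1440; (3j)²=7/165 [(4 2 4; 4 -1 -3)], sign=-1
I_A²/I_B² = (3/110)/(7/165) = 9/14

9/14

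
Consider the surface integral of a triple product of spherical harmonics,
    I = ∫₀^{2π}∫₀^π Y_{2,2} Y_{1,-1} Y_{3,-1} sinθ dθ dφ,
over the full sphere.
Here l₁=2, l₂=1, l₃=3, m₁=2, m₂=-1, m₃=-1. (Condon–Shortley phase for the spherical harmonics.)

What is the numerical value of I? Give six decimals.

-0.082589

m-sum 0 ✓  L=6 even ✓  1≤3≤3 ✓
Π(2lᵢ+1) = 5×3×7 = 105
triangle coeff Δ(2,1,3) = 1/105
Σ_t [0,0]: t=0:+1/4 = 1/4
(3j)²=3/35 [(2 1 3; 0 0 0)], sign=-1
Σ_t [0,0]: t=0:+1/48 = 1/48
(3j)²=1/105 [(2 1 3; 2 -1 -1)], sign=+1
⇒ 4πI² = 3/35
I = (-1)√(3/35/(4π)) = -0.08258890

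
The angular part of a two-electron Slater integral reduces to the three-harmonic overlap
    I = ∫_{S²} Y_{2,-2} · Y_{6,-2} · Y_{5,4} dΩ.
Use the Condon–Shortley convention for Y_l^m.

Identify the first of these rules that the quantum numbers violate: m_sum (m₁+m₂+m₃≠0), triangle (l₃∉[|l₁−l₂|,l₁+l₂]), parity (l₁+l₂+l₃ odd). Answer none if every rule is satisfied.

parity

Σmᵢ = 0  ✓
l₃∈[|l₁−l₂|,l₁+l₂]=[4,8], have l₃=5  ✓
Σlᵢ = 13 ⇒ odd  ✗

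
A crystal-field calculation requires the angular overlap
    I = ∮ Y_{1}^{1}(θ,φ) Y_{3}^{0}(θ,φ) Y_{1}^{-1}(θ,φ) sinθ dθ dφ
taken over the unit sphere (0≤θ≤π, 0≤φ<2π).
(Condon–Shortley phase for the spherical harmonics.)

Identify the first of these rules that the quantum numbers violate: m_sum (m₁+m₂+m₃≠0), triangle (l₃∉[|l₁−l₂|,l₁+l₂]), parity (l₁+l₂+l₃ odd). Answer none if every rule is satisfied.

m₁+m₂+m₃ = 1 + 0 − 1 = 0  ✓
triangle: |1−3|=2 ≤ l₃=1 ≤ 1+3=4  ✗
parity: l₁+l₂+l₃ = 5 is odd

triangle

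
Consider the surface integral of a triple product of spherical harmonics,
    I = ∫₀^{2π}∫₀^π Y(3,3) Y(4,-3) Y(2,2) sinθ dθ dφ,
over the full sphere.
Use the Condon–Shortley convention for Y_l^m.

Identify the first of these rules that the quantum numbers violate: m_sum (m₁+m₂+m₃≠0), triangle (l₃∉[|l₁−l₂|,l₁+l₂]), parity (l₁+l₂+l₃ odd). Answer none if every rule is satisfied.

m_sum

azimuthal sum: 3 − 3 + 2 = 2  ✗
1 ≤ 2 ≤ 7 (triangle on l)
L = 3 + 4 + 2 = 9 (odd)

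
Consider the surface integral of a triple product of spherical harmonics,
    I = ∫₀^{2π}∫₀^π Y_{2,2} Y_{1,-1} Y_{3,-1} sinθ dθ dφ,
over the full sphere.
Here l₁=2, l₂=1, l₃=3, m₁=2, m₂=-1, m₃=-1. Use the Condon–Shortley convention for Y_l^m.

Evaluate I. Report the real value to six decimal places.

-0.082589

m-sum 0 ✓  L=6 even ✓  1≤3≤3 ✓
Π(2lᵢ+1) = 5×3×7 = 105
triangle coeff Δ(2,1,3) = 1/105
Σ_t [0,0]: t=0:+1/4 = 1/4
(3j)²=3/35 [(2 1 3; 0 0 0)], sign=-1
Σ_t [0,0]: t=0:+1/48 = 1/48
(3j)²=1/105 [(2 1 3; 2 -1 -1)], sign=+1
⇒ 4πI² = 3/35
I = (-1)√(3/35/(4π)) = -0.08258890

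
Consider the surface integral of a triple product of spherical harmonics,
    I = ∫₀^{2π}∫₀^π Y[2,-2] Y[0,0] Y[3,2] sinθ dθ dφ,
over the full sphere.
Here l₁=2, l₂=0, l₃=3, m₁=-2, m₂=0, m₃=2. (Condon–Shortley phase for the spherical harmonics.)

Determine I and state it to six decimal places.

|2−0|≤3≤2+0 violated ⇒ I = 0

0.000000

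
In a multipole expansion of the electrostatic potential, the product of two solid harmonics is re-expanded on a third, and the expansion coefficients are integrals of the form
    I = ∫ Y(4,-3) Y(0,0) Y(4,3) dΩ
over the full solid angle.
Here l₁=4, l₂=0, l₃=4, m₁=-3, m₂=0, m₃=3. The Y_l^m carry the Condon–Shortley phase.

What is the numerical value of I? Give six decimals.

m-sum 0 ✓  L=8 even ✓  4≤4≤4 ✓
Π(2lᵢ+1) = 9×1×9 = 81
triangle coeff Δ(4,0,4) = 1/9
Σ_t [0,0]: t=0:+1/576 = 1/576
(3j)²=1/9 [(4 0 4; 0 0 0)], sign=+1
Σ_t [0,0]: t=0:+1/5040 = 1/5040
(3j)²=1/9 [(4 0 4; -3 0 3)], sign=-1
⇒ 4πI² = 1/1
I = (-1)√(1/1/(4π)) = -0.28209479

-0.282095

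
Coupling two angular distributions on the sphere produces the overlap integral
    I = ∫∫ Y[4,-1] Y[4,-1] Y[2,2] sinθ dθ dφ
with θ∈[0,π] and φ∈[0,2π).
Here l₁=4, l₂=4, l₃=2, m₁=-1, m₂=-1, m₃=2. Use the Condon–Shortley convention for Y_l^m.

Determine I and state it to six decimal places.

0.200662

Checks pass: Σm=0; 10 even; l₃=2∈[0,8].
(2·4+1)(2·4+1)(2·2+1) = 405
Δ: 6! 2! 2! / 11! → 1/13860
sum: t=2:+1/192 t=3:−1/36 t=4:+1/192 = -5/288
3j²(4 4 2; 0 0 0) = Δ·Π!·Σ² = 20/693  (sign -1)
sum: t=3:−1/144 = -1/144
3j²(4 4 2; -1 -1 2) = Δ·Π!·Σ² = 10/231  (sign -1)
combine: 4πI² = 405·20/693·10/231 = 3000/5929
take √, sign +1: I = 0.20066192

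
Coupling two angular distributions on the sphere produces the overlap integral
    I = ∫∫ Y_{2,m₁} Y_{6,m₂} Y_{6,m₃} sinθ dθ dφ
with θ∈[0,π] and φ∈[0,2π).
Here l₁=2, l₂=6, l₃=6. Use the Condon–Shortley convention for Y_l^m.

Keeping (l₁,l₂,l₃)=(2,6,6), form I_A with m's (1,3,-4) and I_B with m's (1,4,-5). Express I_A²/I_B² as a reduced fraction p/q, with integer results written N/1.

245/297

Same 2,6,6: normalisation and zero-m 3j drop out of the ratio.
A: Δ: 2! 2! 10! / 15! → 1/90090; sum: t=0:+1/725760 t=1:−1/161280 = -1/207360; 3j²(2 6 6; 1 3 -4) = Δ·Π!·Σ² = 7/286  (sign -1)
B: Δ: 2! 2! 10! / 15! → 1/90090; sum: t=0:+1/7257600 t=1:−1/725760 = -1/806400; 3j²(2 6 6; 1 4 -5) = Δ·Π!·Σ² = 27/910  (sign +1)
I_A²/I_B² = (7/286)/(27/910) = 245/297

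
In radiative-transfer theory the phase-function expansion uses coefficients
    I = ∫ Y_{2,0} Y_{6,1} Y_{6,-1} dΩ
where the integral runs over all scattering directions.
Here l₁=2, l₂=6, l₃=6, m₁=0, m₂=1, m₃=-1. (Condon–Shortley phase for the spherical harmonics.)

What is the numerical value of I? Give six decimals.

-0.149094

Checks pass: Σm=0; 14 even; l₃=6∈[4,8].
(2·2+1)(2·6+1)(2·6+1) = 845
Δ: 2! 2! 10! / 15! → 1/90090
sum: t=0:+1/69120 t=1:−1/14400 t=2:+1/69120 = -7/172800
3j²(2 6 6; 0 0 0) = Δ·Π!·Σ² = 14/715  (sign -1)
sum: t=0:+1/120960 t=1:−1/17280 t=2:+1/57600 = -13/403200
3j²(2 6 6; 0 1 -1) = Δ·Π!·Σ² = 13/770  (sign +1)
combine: 4πI² = 845·14/715·13/770 = 169/605
take √, sign -1: I = -0.14909419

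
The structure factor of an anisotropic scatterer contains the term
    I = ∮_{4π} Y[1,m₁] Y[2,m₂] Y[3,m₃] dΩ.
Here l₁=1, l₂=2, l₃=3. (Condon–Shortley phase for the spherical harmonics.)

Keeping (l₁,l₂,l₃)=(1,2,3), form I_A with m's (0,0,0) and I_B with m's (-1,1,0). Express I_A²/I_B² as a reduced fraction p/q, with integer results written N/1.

Shared (l₁,l₂,l₃)=(1,2,3): N and (l;000)² cancel in I_A²/I_B².
A: Δ = 0!·2!·4!/7! = 1/105; Racah Σ t=0..0: t=0:+1/4 = 1/4; ⇒ 3j(1 2 3; 0 0 0)² = 3/35, sgn -1
B: Δ = 0!·2!·4!/7! = 1/105; Racah Σ t=0..0: t=0:+1/12 = 1/12; ⇒ 3j(1 2 3; -1 1 0)² = 1/35, sgn -1
I_A²/I_B² = (3/35)/(1/35) = 3/1

3/1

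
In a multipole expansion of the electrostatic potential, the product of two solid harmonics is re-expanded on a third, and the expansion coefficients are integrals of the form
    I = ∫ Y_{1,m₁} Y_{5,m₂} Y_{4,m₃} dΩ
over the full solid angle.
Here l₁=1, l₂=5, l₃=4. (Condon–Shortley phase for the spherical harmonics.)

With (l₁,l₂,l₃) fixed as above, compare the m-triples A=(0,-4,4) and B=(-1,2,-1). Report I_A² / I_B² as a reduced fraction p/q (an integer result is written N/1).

Same 1,5,4: normalisation and zero-m 3j drop out of the ratio.
A: Δ: 2! 0! 8! / 11! → 1/495; sum: t=1:−1/40320 = -1/40320; 3j²(1 5 4; 0 -4 4) = Δ·Π!·Σ² = 1/55  (sign -1)
B: Δ: 2! 0! 8! / 11! → 1/495; sum: t=2:+1/1440 = 1/1440; 3j²(1 5 4; -1 2 -1) = Δ·Π!·Σ² = 7/165  (sign -1)
I_A²/I_B² = (1/55)/(7/165) = 3/7

3/7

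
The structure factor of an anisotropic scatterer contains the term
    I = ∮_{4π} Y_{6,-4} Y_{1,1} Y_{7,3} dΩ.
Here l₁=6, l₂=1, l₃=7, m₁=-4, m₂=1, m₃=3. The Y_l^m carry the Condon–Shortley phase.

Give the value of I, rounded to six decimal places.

m-sum 0 ✓  L=14 even ✓  5≤7≤7 ✓
Π(2lᵢ+1) = 13×3×15 = 585
triangle coeff Δ(6,1,7) = 1/1365
Σ_t [0,0]: t=0:+1/518400 = 1/518400
(3j)²=7/195 [(6 1 7; 0 0 0)], sign=-1
Σ_t [0,0]: t=0:+1/14515200 = 1/14515200
(3j)²=2/455 [(6 1 7; -4 1 3)], sign=+1
⇒ 4πI² = 6/65
I = (-1)√(6/65/(4π)) = -0.08570655

-0.085707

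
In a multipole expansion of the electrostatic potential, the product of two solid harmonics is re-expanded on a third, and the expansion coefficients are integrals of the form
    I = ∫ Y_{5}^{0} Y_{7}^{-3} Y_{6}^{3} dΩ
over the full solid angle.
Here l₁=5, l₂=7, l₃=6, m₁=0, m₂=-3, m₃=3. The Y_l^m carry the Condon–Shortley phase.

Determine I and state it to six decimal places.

0.099287

m-sum 0 ✓  L=18 even ✓  2≤6≤12 ✓
Π(2lᵢ+1) = 11×15×13 = 2145
triangle coeff Δ(5,7,6) = 1/174594420
Σ_t [1,5]: t=1:−1/4147200 t=2:+1/207360 t=3:−1/82944 t=4:+1/207360 t=5:−1/4147200 = -1/345600
(3j)²=420/46189 [(5 7 6; 0 0 0)], sign=-1
Σ_t [1,4]: t=1:−1/2073600 t=2:+1/414720 t=3:−1/725760 t=4:+1/11612160 = 37/58060800
(3j)²=4107/646646 [(5 7 6; 0 -3 3)], sign=-1
⇒ 4πI² = 1848150/14919047
I = (+1)√(1848150/14919047/(4π)) = 0.09928717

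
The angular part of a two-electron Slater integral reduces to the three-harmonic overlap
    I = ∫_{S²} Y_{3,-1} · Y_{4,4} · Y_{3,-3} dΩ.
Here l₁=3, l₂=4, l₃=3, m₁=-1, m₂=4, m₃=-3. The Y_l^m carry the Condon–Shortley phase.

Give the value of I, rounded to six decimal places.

-0.166198

m-sum 0 ✓  L=10 even ✓  1≤3≤7 ✓
Π(2lᵢ+1) = 7×9×7 = 441
triangle coeff Δ(3,4,3) = 1/34650
Σ_t [1,3]: t=1:−1/72 t=2:+1/16 t=3:−1/72 = 5/144
(3j)²=2/77 [(3 4 3; 0 0 0)], sign=-1
Σ_t [4,4]: t=4:+1/1152 = 1/1152
(3j)²=1/33 [(3 4 3; -1 4 -3)], sign=+1
⇒ 4πI² = 42/121
I = (-1)√(42/121/(4π)) = -0.16619847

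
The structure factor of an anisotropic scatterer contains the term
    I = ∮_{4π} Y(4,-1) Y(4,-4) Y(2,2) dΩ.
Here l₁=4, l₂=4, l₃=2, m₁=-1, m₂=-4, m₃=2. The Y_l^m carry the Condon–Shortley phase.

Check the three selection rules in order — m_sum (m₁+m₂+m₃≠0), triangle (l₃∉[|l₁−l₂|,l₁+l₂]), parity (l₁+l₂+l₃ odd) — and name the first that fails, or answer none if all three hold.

m₁+m₂+m₃ = -1 − 4 + 2 = -3  ✗
triangle: |4−4|=0 ≤ l₃=2 ≤ 4+4=8
parity: l₁+l₂+l₃ = 10 is even

m_sum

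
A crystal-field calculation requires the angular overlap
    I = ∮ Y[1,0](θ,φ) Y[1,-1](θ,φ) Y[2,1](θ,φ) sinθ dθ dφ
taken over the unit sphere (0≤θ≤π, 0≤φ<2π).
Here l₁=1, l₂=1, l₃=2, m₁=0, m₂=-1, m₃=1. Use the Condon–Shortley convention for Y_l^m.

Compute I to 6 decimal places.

Rules hold: Σm=0, L=4 even, 0≤2≤2.
N = 3·3·5 = 45
Δ = 0!·2!·2!/5! = 1/30
Racah Σ t=0..0: t=0:+1/1 = 1/1
⇒ 3j(1 1 2; 0 0 0)² = 2/15, sgn +1
Racah Σ t=0..0: t=0:+1/2 = 1/2
⇒ 3j(1 1 2; 0 -1 1)² = 1/10, sgn -1
4πI² = N·(3j₀)²·(3jₘ)² = 3/5
I = -1·√(0.6/4π) = -0.21850969

-0.218510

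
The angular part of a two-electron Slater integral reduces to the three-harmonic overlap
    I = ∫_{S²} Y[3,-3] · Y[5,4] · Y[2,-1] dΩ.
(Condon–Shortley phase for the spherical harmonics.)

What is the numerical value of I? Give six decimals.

m-sum 0 ✓  L=10 even ✓  2≤2≤8 ✓
Π(2lᵢ+1) = 7×11×5 = 385
triangle coeff Δ(3,5,2) = 1/2310
Σ_t [3,3]: t=3:−1/144 = -1/144
(3j)²=10/231 [(3 5 2; 0 0 0)], sign=-1
Σ_t [6,6]: t=6:+1/4320 = 1/4320
(3j)²=2/55 [(3 5 2; -3 4 -1)], sign=-1
⇒ 4πI² = 20/33
I = (+1)√(20/33/(4π)) = 0.21961050

0.219610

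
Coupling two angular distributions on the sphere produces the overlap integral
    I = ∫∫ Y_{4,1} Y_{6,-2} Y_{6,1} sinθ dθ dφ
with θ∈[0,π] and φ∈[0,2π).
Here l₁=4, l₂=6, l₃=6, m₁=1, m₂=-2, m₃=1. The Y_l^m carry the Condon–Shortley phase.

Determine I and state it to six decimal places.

m-sum 0 ✓  L=16 even ✓  2≤6≤10 ✓
Π(2lᵢ+1) = 9×13×13 = 1521
triangle coeff Δ(4,6,6) = 1/15315300
Σ_t [0,4]: t=0:+1/829440 t=1:−1/25920 t=2:+1/9216 t=3:−1/25920 t=4:+1/829440 = 7/207360
(3j)²=28/2431 [(4 6 6; 0 0 0)], sign=+1
Σ_t [0,3]: t=0:+1/82944 t=1:−1/17280 t=2:+1/34560 t=3:−1/725760 = -53/2903040
(3j)²=2809/306306 [(4 6 6; 1 -2 1)], sign=+1
⇒ 4πI² = 5618/34969
I = (+1)√(5618/34969/(4π)) = 0.11306920

0.113069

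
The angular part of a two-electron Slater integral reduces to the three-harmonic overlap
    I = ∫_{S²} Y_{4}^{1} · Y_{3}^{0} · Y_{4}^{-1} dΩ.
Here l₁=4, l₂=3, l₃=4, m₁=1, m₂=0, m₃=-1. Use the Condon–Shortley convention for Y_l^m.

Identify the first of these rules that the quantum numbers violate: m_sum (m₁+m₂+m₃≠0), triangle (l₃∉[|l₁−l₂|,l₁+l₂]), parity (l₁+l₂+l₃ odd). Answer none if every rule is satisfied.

parity

Σmᵢ = 0  ✓
l₃∈[|l₁−l₂|,l₁+l₂]=[1,7], have l₃=4  ✓
Σlᵢ = 11 ⇒ odd  ✗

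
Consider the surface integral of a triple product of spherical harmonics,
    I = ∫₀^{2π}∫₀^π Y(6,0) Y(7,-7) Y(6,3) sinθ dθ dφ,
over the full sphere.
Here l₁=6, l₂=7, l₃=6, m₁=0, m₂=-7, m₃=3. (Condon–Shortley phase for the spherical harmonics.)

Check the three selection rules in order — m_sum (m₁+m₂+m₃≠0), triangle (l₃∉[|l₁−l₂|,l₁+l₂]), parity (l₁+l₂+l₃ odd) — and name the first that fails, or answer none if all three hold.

m_sum

azimuthal sum: 0 − 7 + 3 = -4  ✗
1 ≤ 6 ≤ 13 (triangle on l)
L = 6 + 7 + 6 = 19 (odd)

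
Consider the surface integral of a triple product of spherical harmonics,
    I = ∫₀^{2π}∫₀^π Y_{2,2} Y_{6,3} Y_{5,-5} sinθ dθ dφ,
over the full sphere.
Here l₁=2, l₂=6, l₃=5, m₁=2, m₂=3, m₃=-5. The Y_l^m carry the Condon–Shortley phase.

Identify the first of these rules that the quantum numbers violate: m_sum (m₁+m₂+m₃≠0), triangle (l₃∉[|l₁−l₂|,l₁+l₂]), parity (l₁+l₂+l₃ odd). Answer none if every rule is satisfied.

Σmᵢ = 0  ✓
l₃∈[|l₁−l₂|,l₁+l₂]=[4,8], have l₃=5  ✓
Σlᵢ = 13 ⇒ odd  ✗

parity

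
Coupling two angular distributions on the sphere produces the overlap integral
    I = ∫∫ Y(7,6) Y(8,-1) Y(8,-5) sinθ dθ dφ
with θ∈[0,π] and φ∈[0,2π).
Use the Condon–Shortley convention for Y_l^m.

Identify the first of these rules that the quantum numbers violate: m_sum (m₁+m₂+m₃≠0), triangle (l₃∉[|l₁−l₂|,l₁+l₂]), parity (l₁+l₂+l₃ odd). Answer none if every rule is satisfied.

Σmᵢ = 0  ✓
l₃∈[|l₁−l₂|,l₁+l₂]=[1,15], have l₃=8  ✓
Σlᵢ = 23 ⇒ odd  ✗

parity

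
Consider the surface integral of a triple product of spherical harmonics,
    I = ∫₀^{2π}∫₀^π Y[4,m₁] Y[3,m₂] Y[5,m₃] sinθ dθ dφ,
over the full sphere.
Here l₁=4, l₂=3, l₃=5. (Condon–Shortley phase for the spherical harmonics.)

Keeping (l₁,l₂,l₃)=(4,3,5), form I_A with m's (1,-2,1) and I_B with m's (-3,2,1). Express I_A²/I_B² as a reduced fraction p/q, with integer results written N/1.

Shared (l₁,l₂,l₃)=(4,3,5): N and (l;000)² cancel in I_A²/I_B².
A: Δ = 2!·6!·4!/13! = 1/180180; Racah Σ t=0..1: t=0:+1/432 t=1:−1/1152 = 5/3456; ⇒ 3j(4 3 5; 1 -2 1)² = 625/36036, sgn +1
B: Δ = 2!·6!·4!/13! = 1/180180; Racah Σ t=1..2: t=1:−1/17280 t=2:+1/1440 = 11/17280; ⇒ 3j(4 3 5; -3 2 1)² = 11/468, sgn +1
I_A²/I_B² = (625/36036)/(11/468) = 625/847

625/847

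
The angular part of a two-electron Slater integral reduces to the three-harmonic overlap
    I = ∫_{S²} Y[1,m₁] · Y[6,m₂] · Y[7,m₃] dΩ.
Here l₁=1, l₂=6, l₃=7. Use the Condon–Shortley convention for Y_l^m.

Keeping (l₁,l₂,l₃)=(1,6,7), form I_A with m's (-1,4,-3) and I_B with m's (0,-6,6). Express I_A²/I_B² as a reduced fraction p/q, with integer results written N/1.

6/13

Same 1,6,7: normalisation and zero-m 3j drop out of the ratio.
A: Δ: 0! 2! 12! / 15! → 1/1365; sum: t=0:+1/14515200 = 1/14515200; 3j²(1 6 7; -1 4 -3) = Δ·Π!·Σ² = 2/455  (sign +1)
B: Δ: 0! 2! 12! / 15! → 1/1365; sum: t=0:+1/479001600 = 1/479001600; 3j²(1 6 7; 0 -6 6) = Δ·Π!·Σ² = 1/105  (sign -1)
I_A²/I_B² = (2/455)/(1/105) = 6/13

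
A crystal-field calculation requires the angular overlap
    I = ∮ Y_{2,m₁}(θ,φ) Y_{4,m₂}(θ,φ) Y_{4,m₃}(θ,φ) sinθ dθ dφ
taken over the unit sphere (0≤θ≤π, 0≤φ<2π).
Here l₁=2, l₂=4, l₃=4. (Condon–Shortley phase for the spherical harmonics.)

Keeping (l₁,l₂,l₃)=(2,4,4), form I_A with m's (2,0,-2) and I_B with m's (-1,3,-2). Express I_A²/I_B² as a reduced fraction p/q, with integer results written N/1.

36/35

Same 2,4,4: normalisation and zero-m 3j drop out of the ratio.
A: Δ: 2! 2! 6! / 11! → 1/13860; sum: t=0:+1/192 = 1/192; 3j²(2 4 4; 2 0 -2) = Δ·Π!·Σ² = 3/77  (sign +1)
B: Δ: 2! 2! 6! / 11! → 1/13860; sum: t=1:−1/1440 t=2:+1/240 = 1/288; 3j²(2 4 4; -1 3 -2) = Δ·Π!·Σ² = 5/132  (sign +1)
I_A²/I_B² = (3/77)/(5/132) = 36/35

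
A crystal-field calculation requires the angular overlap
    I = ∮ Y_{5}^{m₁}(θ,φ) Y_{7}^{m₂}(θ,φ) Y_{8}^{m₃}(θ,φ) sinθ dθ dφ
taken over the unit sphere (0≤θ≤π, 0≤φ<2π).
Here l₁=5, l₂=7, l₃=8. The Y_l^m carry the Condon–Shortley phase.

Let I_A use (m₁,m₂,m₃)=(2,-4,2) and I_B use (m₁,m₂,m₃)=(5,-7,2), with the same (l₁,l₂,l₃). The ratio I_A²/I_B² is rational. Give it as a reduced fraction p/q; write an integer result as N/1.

Shared (l₁,l₂,l₃)=(5,7,8): N and (l;000)² cancel in I_A²/I_B².
A: Δ = 4!·6!·10!/21! = 1/814773960; Racah Σ t=0..3: t=0:+1/26127360 t=1:−1/23224320 t=2:+1/174182400 t=3:−1/15676416000 = 1/1119744000; ⇒ 3j(5 7 8; 2 -4 2)² = 7/377910, sgn +1
B: Δ = 4!·6!·10!/21! = 1/814773960; Racah Σ t=0..0: t=0:+1/62705664000 = 1/62705664000; ⇒ 3j(5 7 8; 5 -7 2)² = 1/3876, sgn +1
I_A²/I_B² = (7/377910)/(1/3876) = 14/195

14/195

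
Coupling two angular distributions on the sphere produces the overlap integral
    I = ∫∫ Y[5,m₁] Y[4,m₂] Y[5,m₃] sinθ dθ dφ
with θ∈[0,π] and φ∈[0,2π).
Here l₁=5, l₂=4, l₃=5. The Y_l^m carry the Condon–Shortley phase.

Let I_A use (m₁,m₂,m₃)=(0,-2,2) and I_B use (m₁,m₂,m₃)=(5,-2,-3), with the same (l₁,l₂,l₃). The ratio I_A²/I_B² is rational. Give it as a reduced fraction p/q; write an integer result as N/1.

l's match ⇒ only the (l;m) 3-j factors differ between A and B.
A: triangle coeff Δ(5,4,5) = 1/3153150; Σ_t [0,2]: t=0:+1/11520 t=1:−1/1728 t=2:+1/3456 = -7/34560; (3j)²=7/858 [(5 4 5; 0 -2 2)], sign=+1
B: triangle coeff Δ(5,4,5) = 1/3153150; Σ_t [0,0]: t=0:+1/69120 = 1/69120; (3j)²=4/143 [(5 4 5; 5 -2 -3)], sign=+1
I_A²/I_B² = (7/858)/(4/143) = 7/24

7/24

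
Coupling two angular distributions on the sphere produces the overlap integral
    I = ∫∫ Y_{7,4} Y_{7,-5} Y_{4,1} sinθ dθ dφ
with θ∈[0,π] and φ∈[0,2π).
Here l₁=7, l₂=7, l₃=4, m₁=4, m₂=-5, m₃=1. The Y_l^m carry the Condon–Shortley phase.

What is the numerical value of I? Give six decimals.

m-sum 0 ✓  L=18 even ✓  0≤4≤14 ✓
Π(2lᵢ+1) = 15×15×9 = 2025
triangle coeff Δ(7,7,4) = 1/58198140
Σ_t [3,7]: t=3:−1/17418240 t=4:+1/622080 t=5:−1/230400 t=6:+1/622080 t=7:−1/17418240 = -1/806400
(3j)²=2268/230945 [(7 7 4; 0 0 0)], sign=-1
Σ_t [0,2]: t=0:+1/87091200 t=1:−1/8709120 t=2:+1/11612160 = -1/58060800
(3j)²=99/117572 [(7 7 4; 4 -5 1)], sign=+1
⇒ 4πI² = 295245/17631601
I = (-1)√(295245/17631601/(4π)) = -0.03650400

-0.036504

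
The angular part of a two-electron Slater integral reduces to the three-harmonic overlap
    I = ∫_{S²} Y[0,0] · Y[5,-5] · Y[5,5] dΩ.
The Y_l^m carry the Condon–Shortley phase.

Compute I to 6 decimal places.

-0.282095

Rules hold: Σm=0, L=10 even, 5≤5≤5.
N = 1·11·11 = 121
Δ = 0!·0!·10!/11! = 1/11
Racah Σ t=0..0: t=0:+1/14400 = 1/14400
⇒ 3j(0 5 5; 0 0 0)² = 1/11, sgn -1
Racah Σ t=0..0: t=0:+1/3628800 = 1/3628800
⇒ 3j(0 5 5; 0 -5 5)² = 1/11, sgn +1
4πI² = N·(3j₀)²·(3jₘ)² = 1/1
I = -1·√(1/4π) = -0.28209479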